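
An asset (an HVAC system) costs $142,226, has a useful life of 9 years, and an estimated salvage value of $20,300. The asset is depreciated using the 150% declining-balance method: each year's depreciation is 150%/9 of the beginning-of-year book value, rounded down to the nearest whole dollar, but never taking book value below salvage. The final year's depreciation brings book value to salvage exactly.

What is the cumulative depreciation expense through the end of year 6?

$94,593

Depreciable base = $142,226 − $20,300 = $121,926.
Year 1: ⌊$142,226 × 150%/9⌋ = $23,704. Book value $118,522.
Year 2: ⌊$118,522 × 150%/9⌋ = $19,753. Book value $98,769.
Year 3: ⌊$98,769 × 150%/9⌋ = $16,461. Book value $82,308.
Year 4: ⌊$82,308 × 150%/9⌋ = $13,718. Book value $68,590.
Year 5: ⌊$68,590 × 150%/9⌋ = $11,431. Book value $57,159.
Year 6: ⌊$57,159 × 150%/9⌋ = $9,526. Book value $47,633.
Accumulated through year 6 = $142,226 − $47,633 = $94,593.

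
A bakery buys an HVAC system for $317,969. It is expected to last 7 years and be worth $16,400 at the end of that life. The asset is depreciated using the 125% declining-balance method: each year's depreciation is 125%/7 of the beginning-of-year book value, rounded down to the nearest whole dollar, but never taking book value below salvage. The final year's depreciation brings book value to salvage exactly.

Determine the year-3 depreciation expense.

$38,312

Depreciable base = $317,969 − $16,400 = $301,569.
Year 1: ⌊$317,969 × 125%/7⌋ = $56,780. Book value $261,189.
Year 2: ⌊$261,189 × 125%/7⌋ = $46,640. Book value $214,549.
Year 3: ⌊$214,549 × 125%/7⌋ = $38,312. Book value $176,237.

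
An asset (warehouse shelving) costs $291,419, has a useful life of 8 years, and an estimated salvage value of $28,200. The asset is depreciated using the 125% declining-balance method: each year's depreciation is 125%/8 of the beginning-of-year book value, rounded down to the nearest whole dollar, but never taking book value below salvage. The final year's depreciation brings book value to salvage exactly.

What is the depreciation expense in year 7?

Depreciable base = $291,419 − $28,200 = $263,219.
Year 1: ⌊$291,419 × 125%/8⌋ = $45,534. Book value $245,885.
Year 2: ⌊$245,885 × 125%/8⌋ = $38,419. Book value $207,466.
Year 3: ⌊$207,466 × 125%/8⌋ = $32,416. Book value $175,050.
Year 4: ⌊$175,050 × 125%/8⌋ = $27,351. Book value $147,699.
Year 5: ⌊$147,699 × 125%/8⌋ = $23,077. Book value $124,622.
Year 6: ⌊$124,622 × 125%/8⌋ = $19,472. Book value $105,150.
Year 7: ⌊$105,150 × 125%/8⌋ = $16,429. Book value $88,721.

$16,429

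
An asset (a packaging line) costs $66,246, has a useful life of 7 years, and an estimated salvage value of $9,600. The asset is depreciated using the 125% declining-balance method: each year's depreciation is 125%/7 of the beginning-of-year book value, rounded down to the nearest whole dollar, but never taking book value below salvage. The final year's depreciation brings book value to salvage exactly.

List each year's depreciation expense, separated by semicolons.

$11,829; $9,717; $7,982; $6,556; $5,386; $4,424; $10,752

Depreciable base = $66,246 − $9,600 = $56,646.
Year 1: ⌊$66,246 × 125%/7⌋ = $11,829. Book value $54,417.
Year 2: ⌊$54,417 × 125%/7⌋ = $9,717. Book value $44,700.
Year 3: ⌊$44,700 × 125%/7⌋ = $7,982. Book value $36,718.
Year 4: ⌊$36,718 × 125%/7⌋ = $6,556. Book value $30,162.
Year 5: ⌊$30,162 × 125%/7⌋ = $5,386. Book value $24,776.
Year 6: ⌊$24,776 × 125%/7⌋ = $4,424. Book value $20,352.
Year 7 (final): $20,352 − $9,600 = $10,752. Book value $9,600.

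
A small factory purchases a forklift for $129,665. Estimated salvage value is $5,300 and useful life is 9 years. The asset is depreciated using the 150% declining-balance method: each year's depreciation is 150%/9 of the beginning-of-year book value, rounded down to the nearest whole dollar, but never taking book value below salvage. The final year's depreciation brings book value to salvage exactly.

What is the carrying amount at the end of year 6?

$43,426

Depreciable base = $129,665 − $5,300 = $124,365.
Year 1: ⌊$129,665 × 150%/9⌋ = $21,610. Book value $108,055.
Year 2: ⌊$108,055 × 150%/9⌋ = $18,009. Book value $90,046.
Year 3: ⌊$90,046 × 150%/9⌋ = $15,007. Book value $75,039.
Year 4: ⌊$75,039 × 150%/9⌋ = $12,506. Book value $62,533.
Year 5: ⌊$62,533 × 150%/9⌋ = $10,422. Book value $52,111.
Year 6: ⌊$52,111 × 150%/9⌋ = $8,685. Book value $43,426.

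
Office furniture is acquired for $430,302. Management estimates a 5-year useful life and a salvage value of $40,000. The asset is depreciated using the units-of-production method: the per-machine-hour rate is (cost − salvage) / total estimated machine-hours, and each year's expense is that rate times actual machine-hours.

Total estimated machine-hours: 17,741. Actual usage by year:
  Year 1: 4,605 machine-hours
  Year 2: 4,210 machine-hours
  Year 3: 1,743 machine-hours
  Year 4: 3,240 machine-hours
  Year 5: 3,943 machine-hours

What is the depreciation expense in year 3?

$38,346

Depreciable base = $430,302 − $40,000 = $390,302.
Rate = $390,302 / 17,741 machine-hours = $22 per machine-hour.
Year 1: 4,605 × $22 = $101,310. Book value $328,992.
Year 2: 4,210 × $22 = $92,620. Book value $236,372.
Year 3: 1,743 × $22 = $38,346. Book value $198,026.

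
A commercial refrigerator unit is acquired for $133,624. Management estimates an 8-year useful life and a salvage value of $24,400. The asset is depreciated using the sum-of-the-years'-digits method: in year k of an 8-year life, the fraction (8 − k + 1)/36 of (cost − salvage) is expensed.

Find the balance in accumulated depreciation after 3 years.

$63,714

Depreciable base = $133,624 − $24,400 = $109,224.
Sum of the years' digits = 8+7+6+5+4+3+2+1 = 36.
Year 1: $109,224 × 8/36 = $24,272. Book value $109,352.
Year 2: $109,224 × 7/36 = $21,238. Book value $88,114.
Year 3: $109,224 × 6/36 = $18,204. Book value $69,910.
Accumulated through year 3 = $133,624 − $69,910 = $63,714.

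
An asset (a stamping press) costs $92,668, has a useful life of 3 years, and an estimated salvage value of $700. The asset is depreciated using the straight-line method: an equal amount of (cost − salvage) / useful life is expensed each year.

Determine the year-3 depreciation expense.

Depreciable base = $92,668 − $700 = $91,968.
Annual expense = $91,968 / 3 = $30,656.

$30,656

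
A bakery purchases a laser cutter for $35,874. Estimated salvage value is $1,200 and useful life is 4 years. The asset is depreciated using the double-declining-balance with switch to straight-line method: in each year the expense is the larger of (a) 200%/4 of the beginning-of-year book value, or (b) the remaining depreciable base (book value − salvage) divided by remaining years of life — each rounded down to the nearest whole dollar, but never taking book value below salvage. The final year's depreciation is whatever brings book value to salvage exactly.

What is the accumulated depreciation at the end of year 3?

Depreciable base = $35,874 − $1,200 = $34,674.
Year 1: DB = ⌊$35,874 × 200%/4⌋ = $17,937; SL = ⌊$34,674/4⌋ = $8,668 → take DB $17,937. Book value $17,937.
Year 2: DB = ⌊$17,937 × 200%/4⌋ = $8,968; SL = ⌊$16,737/3⌋ = $5,579 → take DB $8,968. Book value $8,969.
Year 3: DB = ⌊$8,969 × 200%/4⌋ = $4,484; SL = ⌊$7,769/2⌋ = $3,884 → take DB $4,484. Book value $4,485.
Accumulated through year 3 = $35,874 − $4,485 = $31,389.

$31,389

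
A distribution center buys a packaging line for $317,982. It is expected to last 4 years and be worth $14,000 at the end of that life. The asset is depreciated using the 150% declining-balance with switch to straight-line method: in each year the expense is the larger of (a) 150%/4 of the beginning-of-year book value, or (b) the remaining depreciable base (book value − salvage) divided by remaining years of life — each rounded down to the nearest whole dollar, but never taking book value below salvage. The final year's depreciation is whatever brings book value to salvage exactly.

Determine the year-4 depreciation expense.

$55,106

Depreciable base = $317,982 − $14,000 = $303,982.
Year 1: DB = ⌊$317,982 × 150%/4⌋ = $119,243; SL = ⌊$303,982/4⌋ = $75,995 → take DB $119,243. Book value $198,739.
Year 2: DB = ⌊$198,739 × 150%/4⌋ = $74,527; SL = ⌊$184,739/3⌋ = $61,579 → take DB $74,527. Book value $124,212.
Year 3: DB = ⌊$124,212 × 150%/4⌋ = $46,579; SL = ⌊$110,212/2⌋ = $55,106 → take SL $55,106. Book value $69,106.
Year 4 (final): $69,106 − $14,000 = $55,106. Book value $14,000.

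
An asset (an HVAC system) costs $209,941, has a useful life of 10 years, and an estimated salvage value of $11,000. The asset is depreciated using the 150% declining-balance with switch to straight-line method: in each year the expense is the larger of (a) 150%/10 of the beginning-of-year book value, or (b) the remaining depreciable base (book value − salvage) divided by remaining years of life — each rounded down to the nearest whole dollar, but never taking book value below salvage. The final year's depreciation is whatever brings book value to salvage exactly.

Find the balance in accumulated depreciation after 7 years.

$149,648

Depreciable base = $209,941 − $11,000 = $198,941.
Year 1: DB = ⌊$209,941 × 150%/10⌋ = $31,491; SL = ⌊$198,941/10⌋ = $19,894 → take DB $31,491. Book value $178,450.
Year 2: DB = ⌊$178,450 × 150%/10⌋ = $26,767; SL = ⌊$167,450/9⌋ = $18,605 → take DB $26,767. Book value $151,683.
Year 3: DB = ⌊$151,683 × 150%/10⌋ = $22,752; SL = ⌊$140,683/8⌋ = $17,585 → take DB $22,752. Book value $128,931.
Year 4: DB = ⌊$128,931 × 150%/10⌋ = $19,339; SL = ⌊$117,931/7⌋ = $16,847 → take DB $19,339. Book value $109,592.
Year 5: DB = ⌊$109,592 × 150%/10⌋ = $16,438; SL = ⌊$98,592/6⌋ = $16,432 → take DB $16,438. Book value $93,154.
Year 6: DB = ⌊$93,154 × 150%/10⌋ = $13,973; SL = ⌊$82,154/5⌋ = $16,430 → take SL $16,430. Book value $76,724.
Year 7: DB = ⌊$76,724 × 150%/10⌋ = $11,508; SL = ⌊$65,724/4⌋ = $16,431 → take SL $16,431. Book value $60,293.
Accumulated through year 7 = $209,941 − $60,293 = $149,648.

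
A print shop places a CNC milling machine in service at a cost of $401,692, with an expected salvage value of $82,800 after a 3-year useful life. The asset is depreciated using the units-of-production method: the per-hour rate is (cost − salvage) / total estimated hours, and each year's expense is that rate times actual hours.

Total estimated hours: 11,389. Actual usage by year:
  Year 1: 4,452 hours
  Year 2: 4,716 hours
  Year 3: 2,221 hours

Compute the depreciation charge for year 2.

$132,048

Depreciable base = $401,692 − $82,800 = $318,892.
Rate = $318,892 / 11,389 hours = $28 per hour.
Year 1: 4,452 × $28 = $124,656. Book value $277,036.
Year 2: 4,716 × $28 = $132,048. Book value $144,988.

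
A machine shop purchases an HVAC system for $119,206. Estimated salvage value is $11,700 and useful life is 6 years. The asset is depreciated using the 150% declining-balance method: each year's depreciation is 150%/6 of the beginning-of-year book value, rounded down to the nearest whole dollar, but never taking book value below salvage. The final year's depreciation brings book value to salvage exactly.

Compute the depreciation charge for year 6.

$16,590

Depreciable base = $119,206 − $11,700 = $107,506.
Year 1: ⌊$119,206 × 150%/6⌋ = $29,801. Book value $89,405.
Year 2: ⌊$89,405 × 150%/6⌋ = $22,351. Book value $67,054.
Year 3: ⌊$67,054 × 150%/6⌋ = $16,763. Book value $50,291.
Year 4: ⌊$50,291 × 150%/6⌋ = $12,572. Book value $37,719.
Year 5: ⌊$37,719 × 150%/6⌋ = $9,429. Book value $28,290.
Year 6 (final): $28,290 − $11,700 = $16,590. Book value $11,700.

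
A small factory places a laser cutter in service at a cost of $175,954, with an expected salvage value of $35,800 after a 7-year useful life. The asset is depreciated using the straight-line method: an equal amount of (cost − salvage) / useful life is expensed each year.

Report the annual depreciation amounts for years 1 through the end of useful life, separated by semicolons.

Depreciable base = $175,954 − $35,800 = $140,154.
Annual expense = $140,154 / 7 = $20,022.
End of year 1: book value $155,932.
End of year 2: book value $135,910.
End of year 3: book value $115,888.
End of year 4: book value $95,866.
End of year 5: book value $75,844.
End of year 6: book value $55,822.
End of year 7: book value $35,800.

$20,022; $20,022; $20,022; $20,022; $20,022; $20,022; $20,022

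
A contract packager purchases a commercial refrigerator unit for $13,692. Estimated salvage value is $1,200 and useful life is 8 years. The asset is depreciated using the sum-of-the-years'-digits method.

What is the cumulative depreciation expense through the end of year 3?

$7,287

Depreciable base = $13,692 − $1,200 = $12,492.
Sum of the years' digits = 8+7+6+5+4+3+2+1 = 36.
Year 1: $12,492 × 8/36 = $2,776. Book value $10,916.
Year 2: $12,492 × 7/36 = $2,429. Book value $8,487.
Year 3: $12,492 × 6/36 = $2,082. Book value $6,405.
Accumulated through year 3 = $13,692 − $6,405 = $7,287.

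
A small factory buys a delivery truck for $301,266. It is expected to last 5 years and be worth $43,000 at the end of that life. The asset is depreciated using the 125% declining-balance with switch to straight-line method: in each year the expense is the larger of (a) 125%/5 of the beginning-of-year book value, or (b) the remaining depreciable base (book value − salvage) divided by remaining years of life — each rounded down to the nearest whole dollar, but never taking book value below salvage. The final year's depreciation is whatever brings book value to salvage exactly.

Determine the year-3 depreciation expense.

$42,365

Depreciable base = $301,266 − $43,000 = $258,266.
Year 1: DB = ⌊$301,266 × 125%/5⌋ = $75,316; SL = ⌊$258,266/5⌋ = $51,653 → take DB $75,316. Book value $225,950.
Year 2: DB = ⌊$225,950 × 125%/5⌋ = $56,487; SL = ⌊$182,950/4⌋ = $45,737 → take DB $56,487. Book value $169,463.
Year 3: DB = ⌊$169,463 × 125%/5⌋ = $42,365; SL = ⌊$126,463/3⌋ = $42,154 → take DB $42,365. Book value $127,098.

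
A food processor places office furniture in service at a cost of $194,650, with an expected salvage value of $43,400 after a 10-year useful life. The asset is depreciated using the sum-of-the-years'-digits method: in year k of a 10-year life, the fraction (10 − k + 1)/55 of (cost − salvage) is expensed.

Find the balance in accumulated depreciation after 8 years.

Depreciable base = $194,650 − $43,400 = $151,250.
Sum of the years' digits = 10+9+8+7+6+5+4+3+2+1 = 55.
Year 1: $151,250 × 10/55 = $27,500. Book value $167,150.
Year 2: $151,250 × 9/55 = $24,750. Book value $142,400.
Year 3: $151,250 × 8/55 = $22,000. Book value $120,400.
Year 4: $151,250 × 7/55 = $19,250. Book value $101,150.
Year 5: $151,250 × 6/55 = $16,500. Book value $84,650.
Year 6: $151,250 × 5/55 = $13,750. Book value $70,900.
Year 7: $151,250 × 4/55 = $11,000. Book value $59,900.
Year 8: $151,250 × 3/55 = $8,250. Book value $51,650.
Accumulated through year 8 = $194,650 − $51,650 = $143,000.

$143,000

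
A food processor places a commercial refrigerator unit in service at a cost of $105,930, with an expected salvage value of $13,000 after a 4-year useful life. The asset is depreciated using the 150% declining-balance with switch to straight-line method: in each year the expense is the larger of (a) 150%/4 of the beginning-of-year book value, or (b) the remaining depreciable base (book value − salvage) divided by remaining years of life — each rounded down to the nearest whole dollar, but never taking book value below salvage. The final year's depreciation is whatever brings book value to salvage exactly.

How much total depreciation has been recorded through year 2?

Depreciable base = $105,930 − $13,000 = $92,930.
Year 1: DB = ⌊$105,930 × 150%/4⌋ = $39,723; SL = ⌊$92,930/4⌋ = $23,232 → take DB $39,723. Book value $66,207.
Year 2: DB = ⌊$66,207 × 150%/4⌋ = $24,827; SL = ⌊$53,207/3⌋ = $17,735 → take DB $24,827. Book value $41,380.
Accumulated through year 2 = $105,930 − $41,380 = $64,550.

$64,550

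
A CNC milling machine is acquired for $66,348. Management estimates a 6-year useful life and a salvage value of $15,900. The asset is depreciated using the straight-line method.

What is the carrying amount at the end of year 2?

Depreciable base = $66,348 − $15,900 = $50,448.
Annual expense = $50,448 / 6 = $8,408.
End of year 1: book value $57,940.
End of year 2: book value $49,532.

$49,532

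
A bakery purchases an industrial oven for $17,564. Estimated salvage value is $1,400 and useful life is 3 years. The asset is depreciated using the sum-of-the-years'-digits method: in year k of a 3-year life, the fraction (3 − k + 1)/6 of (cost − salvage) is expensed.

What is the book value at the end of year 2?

$4,094

Depreciable base = $17,564 − $1,400 = $16,164.
Sum of the years' digits = 3+2+1 = 6.
Year 1: $16,164 × 3/6 = $8,082. Book value $9,482.
Year 2: $16,164 × 2/6 = $5,388. Book value $4,094.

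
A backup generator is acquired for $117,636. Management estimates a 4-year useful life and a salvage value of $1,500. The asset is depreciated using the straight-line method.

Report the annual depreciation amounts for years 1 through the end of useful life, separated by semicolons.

Depreciable base = $117,636 − $1,500 = $116,136.
Annual expense = $116,136 / 4 = $29,034.
End of year 1: book value $88,602.
End of year 2: book value $59,568.
End of year 3: book value $30,534.
End of year 4: book value $1,500.

$29,034; $29,034; $29,034; $29,034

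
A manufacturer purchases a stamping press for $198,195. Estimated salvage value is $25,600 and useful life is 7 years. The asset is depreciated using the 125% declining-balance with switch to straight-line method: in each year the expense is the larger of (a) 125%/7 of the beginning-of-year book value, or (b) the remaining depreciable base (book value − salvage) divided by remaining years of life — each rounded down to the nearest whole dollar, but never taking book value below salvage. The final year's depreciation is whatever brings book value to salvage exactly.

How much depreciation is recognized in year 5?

$21,063

Depreciable base = $198,195 − $25,600 = $172,595.
Year 1: DB = ⌊$198,195 × 125%/7⌋ = $35,391; SL = ⌊$172,595/7⌋ = $24,656 → take DB $35,391. Book value $162,804.
Year 2: DB = ⌊$162,804 × 125%/7⌋ = $29,072; SL = ⌊$137,204/6⌋ = $22,867 → take DB $29,072. Book value $133,732.
Year 3: DB = ⌊$133,732 × 125%/7⌋ = $23,880; SL = ⌊$108,132/5⌋ = $21,626 → take DB $23,880. Book value $109,852.
Year 4: DB = ⌊$109,852 × 125%/7⌋ = $19,616; SL = ⌊$84,252/4⌋ = $21,063 → take SL $21,063. Book value $88,789.
Year 5: DB = ⌊$88,789 × 125%/7⌋ = $15,855; SL = ⌊$63,189/3⌋ = $21,063 → take SL $21,063. Book value $67,726.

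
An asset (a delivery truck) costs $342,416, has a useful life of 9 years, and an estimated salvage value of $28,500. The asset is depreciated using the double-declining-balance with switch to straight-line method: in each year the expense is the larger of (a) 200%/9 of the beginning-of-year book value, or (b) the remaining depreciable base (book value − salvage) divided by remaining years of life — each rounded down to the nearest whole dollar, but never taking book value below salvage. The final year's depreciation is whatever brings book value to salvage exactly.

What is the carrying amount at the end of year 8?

Depreciable base = $342,416 − $28,500 = $313,916.
Year 1: DB = ⌊$342,416 × 200%/9⌋ = $76,092; SL = ⌊$313,916/9⌋ = $34,879 → take DB $76,092. Book value $266,324.
Year 2: DB = ⌊$266,324 × 200%/9⌋ = $59,183; SL = ⌊$237,824/8⌋ = $29,728 → take DB $59,183. Book value $207,141.
Year 3: DB = ⌊$207,141 × 200%/9⌋ = $46,031; SL = ⌊$178,641/7⌋ = $25,520 → take DB $46,031. Book value $161,110.
Year 4: DB = ⌊$161,110 × 200%/9⌋ = $35,802; SL = ⌊$132,610/6⌋ = $22,101 → take DB $35,802. Book value $125,308.
Year 5: DB = ⌊$125,308 × 200%/9⌋ = $27,846; SL = ⌊$96,808/5⌋ = $19,361 → take DB $27,846. Book value $97,462.
Year 6: DB = ⌊$97,462 × 200%/9⌋ = $21,658; SL = ⌊$68,962/4⌋ = $17,240 → take DB $21,658. Book value $75,804.
Year 7: DB = ⌊$75,804 × 200%/9⌋ = $16,845; SL = ⌊$47,304/3⌋ = $15,768 → take DB $16,845. Book value $58,959.
Year 8: DB = ⌊$58,959 × 200%/9⌋ = $13,102; SL = ⌊$30,459/2⌋ = $15,229 → take SL $15,229. Book value $43,730.

$43,730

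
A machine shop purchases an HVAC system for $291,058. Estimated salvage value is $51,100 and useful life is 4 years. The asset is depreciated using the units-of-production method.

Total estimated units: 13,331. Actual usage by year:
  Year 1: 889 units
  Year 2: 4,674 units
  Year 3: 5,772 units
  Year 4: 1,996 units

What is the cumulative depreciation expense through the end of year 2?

Depreciable base = $291,058 − $51,100 = $239,958.
Rate = $239,958 / 13,331 units = $18 per unit.
Year 1: 889 × $18 = $16,002. Book value $275,056.
Year 2: 4,674 × $18 = $84,132. Book value $190,924.
Accumulated through year 2 = $291,058 − $190,924 = $100,134.

$100,134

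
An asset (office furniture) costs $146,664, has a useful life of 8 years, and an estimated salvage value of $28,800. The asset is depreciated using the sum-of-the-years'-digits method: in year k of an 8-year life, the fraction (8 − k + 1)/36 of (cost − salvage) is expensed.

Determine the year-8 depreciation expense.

Depreciable base = $146,664 − $28,800 = $117,864.
Sum of the years' digits = 8+7+6+5+4+3+2+1 = 36.
Year 1: $117,864 × 8/36 = $26,192. Book value $120,472.
Year 2: $117,864 × 7/36 = $22,918. Book value $97,554.
Year 3: $117,864 × 6/36 = $19,644. Book value $77,910.
Year 4: $117,864 × 5/36 = $16,370. Book value $61,540.
Year 5: $117,864 × 4/36 = $13,096. Book value $48,444.
Year 6: $117,864 × 3/36 = $9,822. Book value $38,622.
Year 7: $117,864 × 2/36 = $6,548. Book value $32,074.
Year 8: $117,864 × 1/36 = $3,274. Book value $28,800.

$3,274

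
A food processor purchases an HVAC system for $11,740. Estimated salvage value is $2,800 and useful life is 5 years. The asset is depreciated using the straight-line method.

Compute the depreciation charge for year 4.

Depreciable base = $11,740 − $2,800 = $8,940.
Annual expense = $8,940 / 5 = $1,788.

$1,788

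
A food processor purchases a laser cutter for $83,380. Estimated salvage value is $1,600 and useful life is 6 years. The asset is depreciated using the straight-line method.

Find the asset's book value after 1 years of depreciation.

Depreciable base = $83,380 − $1,600 = $81,780.
Annual expense = $81,780 / 6 = $13,630.
End of year 1: book value $69,750.

$69,750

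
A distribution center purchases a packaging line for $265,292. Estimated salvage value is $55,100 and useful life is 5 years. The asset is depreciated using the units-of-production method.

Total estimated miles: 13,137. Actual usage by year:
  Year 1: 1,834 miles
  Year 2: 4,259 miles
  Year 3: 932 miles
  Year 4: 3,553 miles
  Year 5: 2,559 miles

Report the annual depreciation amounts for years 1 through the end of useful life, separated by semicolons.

Depreciable base = $265,292 − $55,100 = $210,192.
Rate = $210,192 / 13,137 miles = $16 per mile.
Year 1: 1,834 × $16 = $29,344. Book value $235,948.
Year 2: 4,259 × $16 = $68,144. Book value $167,804.
Year 3: 932 × $16 = $14,912. Book value $152,892.
Year 4: 3,553 × $16 = $56,848. Book value $96,044.
Year 5: 2,559 × $16 = $40,944. Book value $55,100.

$29,344; $68,144; $14,912; $56,848; $40,944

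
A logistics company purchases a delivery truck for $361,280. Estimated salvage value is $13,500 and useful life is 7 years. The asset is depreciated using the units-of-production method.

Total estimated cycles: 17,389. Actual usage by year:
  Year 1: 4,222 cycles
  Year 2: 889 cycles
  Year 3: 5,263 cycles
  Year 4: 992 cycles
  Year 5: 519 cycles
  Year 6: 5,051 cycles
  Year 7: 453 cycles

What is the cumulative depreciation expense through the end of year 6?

$338,720

Depreciable base = $361,280 − $13,500 = $347,780.
Rate = $347,780 / 17,389 cycles = $20 per cycle.
Year 1: 4,222 × $20 = $84,440. Book value $276,840.
Year 2: 889 × $20 = $17,780. Book value $259,060.
Year 3: 5,263 × $20 = $105,260. Book value $153,800.
Year 4: 992 × $20 = $19,840. Book value $133,960.
Year 5: 519 × $20 = $10,380. Book value $123,580.
Year 6: 5,051 × $20 = $101,020. Book value $22,560.
Accumulated through year 6 = $361,280 − $22,560 = $338,720.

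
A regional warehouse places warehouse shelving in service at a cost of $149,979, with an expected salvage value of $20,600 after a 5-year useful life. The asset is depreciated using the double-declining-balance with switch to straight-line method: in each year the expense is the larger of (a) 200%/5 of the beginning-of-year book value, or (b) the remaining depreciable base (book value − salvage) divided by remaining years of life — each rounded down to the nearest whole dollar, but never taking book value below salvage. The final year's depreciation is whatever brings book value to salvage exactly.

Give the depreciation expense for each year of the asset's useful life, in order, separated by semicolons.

$59,991; $35,995; $21,597; $11,796; $0

Depreciable base = $149,979 − $20,600 = $129,379.
Year 1: DB = ⌊$149,979 × 200%/5⌋ = $59,991; SL = ⌊$129,379/5⌋ = $25,875 → take DB $59,991. Book value $89,988.
Year 2: DB = ⌊$89,988 × 200%/5⌋ = $35,995; SL = ⌊$69,388/4⌋ = $17,347 → take DB $35,995. Book value $53,993.
Year 3: DB = ⌊$53,993 × 200%/5⌋ = $21,597; SL = ⌊$33,393/3⌋ = $11,131 → take DB $21,597. Book value $32,396.
Year 4: DB = ⌊$32,396 × 200%/5⌋ = $12,958; SL = ⌊$11,796/2⌋ = $5,898 → take DB $12,958, capped at $11,796. Book value $20,600.
Year 5 (final): $20,600 − $20,600 = $0. Book value $20,600.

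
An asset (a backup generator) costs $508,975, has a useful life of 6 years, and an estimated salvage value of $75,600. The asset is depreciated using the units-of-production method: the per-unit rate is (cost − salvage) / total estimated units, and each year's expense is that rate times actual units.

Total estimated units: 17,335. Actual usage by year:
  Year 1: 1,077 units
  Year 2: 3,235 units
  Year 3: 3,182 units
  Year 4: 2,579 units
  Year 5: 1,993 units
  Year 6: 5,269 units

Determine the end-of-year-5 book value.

$207,325

Depreciable base = $508,975 − $75,600 = $433,375.
Rate = $433,375 / 17,335 units = $25 per unit.
Year 1: 1,077 × $25 = $26,925. Book value $482,050.
Year 2: 3,235 × $25 = $80,875. Book value $401,175.
Year 3: 3,182 × $25 = $79,550. Book value $321,625.
Year 4: 2,579 × $25 = $64,475. Book value $257,150.
Year 5: 1,993 × $25 = $49,825. Book value $207,325.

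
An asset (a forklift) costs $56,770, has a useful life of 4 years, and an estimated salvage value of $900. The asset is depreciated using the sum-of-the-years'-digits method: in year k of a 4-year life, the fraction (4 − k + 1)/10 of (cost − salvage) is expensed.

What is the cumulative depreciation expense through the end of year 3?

Depreciable base = $56,770 − $900 = $55,870.
Sum of the years' digits = 4+3+2+1 = 10.
Year 1: $55,870 × 4/10 = $22,348. Book value $34,422.
Year 2: $55,870 × 3/10 = $16,761. Book value $17,661.
Year 3: $55,870 × 2/10 = $11,174. Book value $6,487.
Accumulated through year 3 = $56,770 − $6,487 = $50,283.

$50,283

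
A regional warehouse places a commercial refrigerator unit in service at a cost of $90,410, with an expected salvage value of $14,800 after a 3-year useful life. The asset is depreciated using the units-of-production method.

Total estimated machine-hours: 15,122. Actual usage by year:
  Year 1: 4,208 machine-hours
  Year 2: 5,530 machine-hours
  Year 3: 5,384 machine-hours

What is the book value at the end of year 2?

$41,720

Depreciable base = $90,410 − $14,800 = $75,610.
Rate = $75,610 / 15,122 machine-hours = $5 per machine-hour.
Year 1: 4,208 × $5 = $21,040. Book value $69,370.
Year 2: 5,530 × $5 = $27,650. Book value $41,720.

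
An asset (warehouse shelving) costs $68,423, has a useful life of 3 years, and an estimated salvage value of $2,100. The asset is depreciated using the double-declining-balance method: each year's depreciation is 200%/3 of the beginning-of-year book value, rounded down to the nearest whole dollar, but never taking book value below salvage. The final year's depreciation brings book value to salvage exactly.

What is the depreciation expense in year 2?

$15,205

Depreciable base = $68,423 − $2,100 = $66,323.
Year 1: ⌊$68,423 × 200%/3⌋ = $45,615. Book value $22,808.
Year 2: ⌊$22,808 × 200%/3⌋ = $15,205. Book value $7,603.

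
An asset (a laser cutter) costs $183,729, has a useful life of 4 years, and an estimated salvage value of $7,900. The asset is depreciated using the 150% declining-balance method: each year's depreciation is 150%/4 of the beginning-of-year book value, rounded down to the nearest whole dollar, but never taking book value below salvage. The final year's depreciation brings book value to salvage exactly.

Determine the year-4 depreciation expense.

Depreciable base = $183,729 − $7,900 = $175,829.
Year 1: ⌊$183,729 × 150%/4⌋ = $68,898. Book value $114,831.
Year 2: ⌊$114,831 × 150%/4⌋ = $43,061. Book value $71,770.
Year 3: ⌊$71,770 × 150%/4⌋ = $26,913. Book value $44,857.
Year 4 (final): $44,857 − $7,900 = $36,957. Book value $7,900.

$36,957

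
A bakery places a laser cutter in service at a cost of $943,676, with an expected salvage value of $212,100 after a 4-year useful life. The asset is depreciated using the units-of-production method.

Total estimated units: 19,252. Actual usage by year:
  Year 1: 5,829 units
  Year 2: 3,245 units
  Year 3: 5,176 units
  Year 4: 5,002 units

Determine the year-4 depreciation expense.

$190,076

Depreciable base = $943,676 − $212,100 = $731,576.
Rate = $731,576 / 19,252 units = $38 per unit.
Year 1: 5,829 × $38 = $221,502. Book value $722,174.
Year 2: 3,245 × $38 = $123,310. Book value $598,864.
Year 3: 5,176 × $38 = $196,688. Book value $402,176.
Year 4: 5,002 × $38 = $190,076. Book value $212,100.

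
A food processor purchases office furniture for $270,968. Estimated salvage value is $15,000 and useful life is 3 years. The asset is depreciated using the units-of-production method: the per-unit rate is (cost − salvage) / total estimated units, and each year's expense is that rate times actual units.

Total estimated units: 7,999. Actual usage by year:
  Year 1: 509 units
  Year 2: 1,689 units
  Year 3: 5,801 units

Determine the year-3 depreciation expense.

Depreciable base = $270,968 − $15,000 = $255,968.
Rate = $255,968 / 7,999 units = $32 per unit.
Year 1: 509 × $32 = $16,288. Book value $254,680.
Year 2: 1,689 × $32 = $54,048. Book value $200,632.
Year 3: 5,801 × $32 = $185,632. Book value $15,000.

$185,632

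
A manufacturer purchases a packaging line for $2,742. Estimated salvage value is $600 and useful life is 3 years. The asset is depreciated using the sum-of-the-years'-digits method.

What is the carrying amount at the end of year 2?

$957

Depreciable base = $2,742 − $600 = $2,142.
Sum of the years' digits = 3+2+1 = 6.
Year 1: $2,142 × 3/6 = $1,071. Book value $1,671.
Year 2: $2,142 × 2/6 = $714. Book value $957.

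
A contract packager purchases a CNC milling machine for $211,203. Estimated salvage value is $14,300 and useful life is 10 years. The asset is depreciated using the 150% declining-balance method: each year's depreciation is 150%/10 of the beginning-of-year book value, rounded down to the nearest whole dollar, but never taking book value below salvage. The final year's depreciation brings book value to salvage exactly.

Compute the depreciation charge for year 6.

$14,057

Depreciable base = $211,203 − $14,300 = $196,903.
Year 1: ⌊$211,203 × 150%/10⌋ = $31,680. Book value $179,523.
Year 2: ⌊$179,523 × 150%/10⌋ = $26,928. Book value $152,595.
Year 3: ⌊$152,595 × 150%/10⌋ = $22,889. Book value $129,706.
Year 4: ⌊$129,706 × 150%/10⌋ = $19,455. Book value $110,251.
Year 5: ⌊$110,251 × 150%/10⌋ = $16,537. Book value $93,714.
Year 6: ⌊$93,714 × 150%/10⌋ = $14,057. Book value $79,657.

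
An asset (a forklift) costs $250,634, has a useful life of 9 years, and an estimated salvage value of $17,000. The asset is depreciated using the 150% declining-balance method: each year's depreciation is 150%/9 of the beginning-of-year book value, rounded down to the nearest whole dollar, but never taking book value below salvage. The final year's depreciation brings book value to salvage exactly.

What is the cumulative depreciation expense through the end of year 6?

Depreciable base = $250,634 − $17,000 = $233,634.
Year 1: ⌊$250,634 × 150%/9⌋ = $41,772. Book value $208,862.
Year 2: ⌊$208,862 × 150%/9⌋ = $34,810. Book value $174,052.
Year 3: ⌊$174,052 × 150%/9⌋ = $29,008. Book value $145,044.
Year 4: ⌊$145,044 × 150%/9⌋ = $24,174. Book value $120,870.
Year 5: ⌊$120,870 × 150%/9⌋ = $20,145. Book value $100,725.
Year 6: ⌊$100,725 × 150%/9⌋ = $16,787. Book value $83,938.
Accumulated through year 6 = $250,634 − $83,938 = $166,696.

$166,696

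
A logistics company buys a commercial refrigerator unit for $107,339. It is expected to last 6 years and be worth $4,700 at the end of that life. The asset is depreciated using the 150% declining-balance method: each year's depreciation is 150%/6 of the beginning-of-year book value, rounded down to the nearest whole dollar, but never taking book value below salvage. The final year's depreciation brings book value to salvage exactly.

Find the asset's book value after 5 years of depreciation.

$25,473

Depreciable base = $107,339 − $4,700 = $102,639.
Year 1: ⌊$107,339 × 150%/6⌋ = $26,834. Book value $80,505.
Year 2: ⌊$80,505 × 150%/6⌋ = $20,126. Book value $60,379.
Year 3: ⌊$60,379 × 150%/6⌋ = $15,094. Book value $45,285.
Year 4: ⌊$45,285 × 150%/6⌋ = $11,321. Book value $33,964.
Year 5: ⌊$33,964 × 150%/6⌋ = $8,491. Book value $25,473.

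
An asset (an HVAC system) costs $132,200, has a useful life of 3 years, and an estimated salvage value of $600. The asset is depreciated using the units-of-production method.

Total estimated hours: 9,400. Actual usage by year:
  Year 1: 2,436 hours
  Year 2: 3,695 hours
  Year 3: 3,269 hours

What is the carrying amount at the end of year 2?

$46,366

Depreciable base = $132,200 − $600 = $131,600.
Rate = $131,600 / 9,400 hours = $14 per hour.
Year 1: 2,436 × $14 = $34,104. Book value $98,096.
Year 2: 3,695 × $14 = $51,730. Book value $46,366.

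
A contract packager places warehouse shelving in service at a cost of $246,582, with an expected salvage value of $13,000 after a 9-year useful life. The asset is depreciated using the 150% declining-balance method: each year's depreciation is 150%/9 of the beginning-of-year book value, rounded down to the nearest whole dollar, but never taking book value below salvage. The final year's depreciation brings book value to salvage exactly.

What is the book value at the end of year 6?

Depreciable base = $246,582 − $13,000 = $233,582.
Year 1: ⌊$246,582 × 150%/9⌋ = $41,097. Book value $205,485.
Year 2: ⌊$205,485 × 150%/9⌋ = $34,247. Book value $171,238.
Year 3: ⌊$171,238 × 150%/9⌋ = $28,539. Book value $142,699.
Year 4: ⌊$142,699 × 150%/9⌋ = $23,783. Book value $118,916.
Year 5: ⌊$118,916 × 150%/9⌋ = $19,819. Book value $99,097.
Year 6: ⌊$99,097 × 150%/9⌋ = $16,516. Book value $82,581.

$82,581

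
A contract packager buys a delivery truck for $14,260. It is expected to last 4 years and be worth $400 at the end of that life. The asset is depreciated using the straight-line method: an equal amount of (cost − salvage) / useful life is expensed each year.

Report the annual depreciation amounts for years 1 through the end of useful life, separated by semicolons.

Depreciable base = $14,260 − $400 = $13,860.
Annual expense = $13,860 / 4 = $3,465.
End of year 1: book value $10,795.
End of year 2: book value $7,330.
End of year 3: book value $3,865.
End of year 4: book value $400.

$3,465; $3,465; $3,465; $3,465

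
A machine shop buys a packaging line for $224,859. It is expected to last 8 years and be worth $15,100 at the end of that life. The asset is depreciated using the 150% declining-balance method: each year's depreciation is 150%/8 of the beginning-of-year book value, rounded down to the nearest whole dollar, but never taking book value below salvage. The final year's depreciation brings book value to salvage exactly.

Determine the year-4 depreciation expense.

$22,614

Depreciable base = $224,859 − $15,100 = $209,759.
Year 1: ⌊$224,859 × 150%/8⌋ = $42,161. Book value $182,698.
Year 2: ⌊$182,698 × 150%/8⌋ = $34,255. Book value $148,443.
Year 3: ⌊$148,443 × 150%/8⌋ = $27,833. Book value $120,610.
Year 4: ⌊$120,610 × 150%/8⌋ = $22,614. Book value $97,996.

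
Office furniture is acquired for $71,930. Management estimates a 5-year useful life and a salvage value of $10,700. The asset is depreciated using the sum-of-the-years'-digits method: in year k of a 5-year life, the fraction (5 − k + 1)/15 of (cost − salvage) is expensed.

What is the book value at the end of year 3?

Depreciable base = $71,930 − $10,700 = $61,230.
Sum of the years' digits = 5+4+3+2+1 = 15.
Year 1: $61,230 × 5/15 = $20,410. Book value $51,520.
Year 2: $61,230 × 4/15 = $16,328. Book value $35,192.
Year 3: $61,230 × 3/15 = $12,246. Book value $22,946.

$22,946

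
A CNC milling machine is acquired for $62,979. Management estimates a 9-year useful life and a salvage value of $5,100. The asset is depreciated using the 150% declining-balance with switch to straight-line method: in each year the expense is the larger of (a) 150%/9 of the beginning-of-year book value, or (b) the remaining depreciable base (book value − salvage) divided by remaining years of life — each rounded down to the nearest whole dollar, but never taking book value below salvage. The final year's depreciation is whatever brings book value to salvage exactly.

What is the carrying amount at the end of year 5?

$25,311

Depreciable base = $62,979 − $5,100 = $57,879.
Year 1: DB = ⌊$62,979 × 150%/9⌋ = $10,496; SL = ⌊$57,879/9⌋ = $6,431 → take DB $10,496. Book value $52,483.
Year 2: DB = ⌊$52,483 × 150%/9⌋ = $8,747; SL = ⌊$47,383/8⌋ = $5,922 → take DB $8,747. Book value $43,736.
Year 3: DB = ⌊$43,736 × 150%/9⌋ = $7,289; SL = ⌊$38,636/7⌋ = $5,519 → take DB $7,289. Book value $36,447.
Year 4: DB = ⌊$36,447 × 150%/9⌋ = $6,074; SL = ⌊$31,347/6⌋ = $5,224 → take DB $6,074. Book value $30,373.
Year 5: DB = ⌊$30,373 × 150%/9⌋ = $5,062; SL = ⌊$25,273/5⌋ = $5,054 → take DB $5,062. Book value $25,311.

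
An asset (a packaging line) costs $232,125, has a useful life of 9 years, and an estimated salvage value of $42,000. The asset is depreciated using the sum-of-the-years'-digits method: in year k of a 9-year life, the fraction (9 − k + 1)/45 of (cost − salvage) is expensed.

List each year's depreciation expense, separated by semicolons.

Depreciable base = $232,125 − $42,000 = $190,125.
Sum of the years' digits = 9+8+7+6+5+4+3+2+1 = 45.
Year 1: $190,125 × 9/45 = $38,025. Book value $194,100.
Year 2: $190,125 × 8/45 = $33,800. Book value $160,300.
Year 3: $190,125 × 7/45 = $29,575. Book value $130,725.
Year 4: $190,125 × 6/45 = $25,350. Book value $105,375.
Year 5: $190,125 × 5/45 = $21,125. Book value $84,250.
Year 6: $190,125 × 4/45 = $16,900. Book value $67,350.
Year 7: $190,125 × 3/45 = $12,675. Book value $54,675.
Year 8: $190,125 × 2/45 = $8,450. Book value $46,225.
Year 9: $190,125 × 1/45 = $4,225. Book value $42,000.

$38,025; $33,800; $29,575; $25,350; $21,125; $16,900; $12,675; $8,450; $4,225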